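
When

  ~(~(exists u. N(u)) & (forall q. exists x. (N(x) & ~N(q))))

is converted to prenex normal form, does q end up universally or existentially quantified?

Move each ¬ inward, flipping quantifiers it crosses:
  (exists u. N(u)) | (exists q. forall x. (~N(x) | N(q)))
Extract every quantifier outward, since the variables are now distinct and don't occur free across branches:
  exists u. exists q. forall x. (N(u) | ~N(x) | N(q))
The quantifier forall q sits under an odd number of negations, so it flips to exists q.

existential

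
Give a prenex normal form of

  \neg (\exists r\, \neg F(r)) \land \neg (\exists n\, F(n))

\forall r\, \forall n\, (F(r) \land \neg F(n))

Push ¬ through the quantifiers and connectives to reach negation normal form:
  (\forall r\, F(r)) \land (\forall n\, \neg F(n))
All bound variables are already distinct, so no renaming is needed.
Pull the quantifiers to the front (each side's bound variable is not free in the other side):
  \forall r\, \forall n\, (F(r) \land \neg F(n))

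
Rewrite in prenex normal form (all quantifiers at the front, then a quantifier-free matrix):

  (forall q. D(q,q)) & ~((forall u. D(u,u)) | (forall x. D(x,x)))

Drive negations inward (¬∀x A ≡ ∃x ¬A, ¬∃x A ≡ ∀x ¬A, De Morgan for ∧/∨):
  (forall q. D(q,q)) & (exists u. ~D(u,u)) & (exists x. ~D(x,x))
All bound variables are already distinct, so no renaming is needed.
Pull the quantifiers to the front (each side's bound variable is not free in the other side):
  forall q. exists u. exists x. (D(q,q) & ~D(u,u) & ~D(x,x))

forall q. exists u. exists x. (D(q,q) & ~D(u,u) & ~D(x,x))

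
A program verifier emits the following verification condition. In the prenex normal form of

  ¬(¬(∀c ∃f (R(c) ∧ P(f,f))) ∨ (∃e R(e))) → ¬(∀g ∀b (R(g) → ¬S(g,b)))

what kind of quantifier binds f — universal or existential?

universal

First replace A → B with ¬A ∨ B.
  ¬¬(¬(∀c ∃f (R(c) ∧ P(f,f))) ∨ (∃e R(e))) ∨ ¬(∀g ∀b (¬R(g) ∨ ¬S(g,b)))
Move each ¬ inward, flipping quantifiers it crosses:
  (∃c ∀f (¬R(c) ∨ ¬P(f,f))) ∨ (∃e R(e)) ∨ (∃g ∃b (R(g) ∧ S(g,b)))
All bound variables are already distinct, so no renaming is needed.
Extract every quantifier outward, since the variables are now distinct and don't occur free across branches:
  ∃c ∀f ∃e ∃g ∃b (¬R(c) ∨ ¬P(f,f) ∨ R(e) ∨ R(g) ∧ S(g,b))
The quantifier ∃f sits under an odd number of negations (counting the antecedent side of each →), so it flips to ∀f.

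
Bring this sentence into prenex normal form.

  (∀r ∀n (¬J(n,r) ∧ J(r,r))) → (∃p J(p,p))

First replace A → B with ¬A ∨ B.
  ¬(∀r ∀n (¬J(n,r) ∧ J(r,r))) ∨ (∃p J(p,p))
Push ¬ through the quantifiers and connectives to reach negation normal form:
  (∃r ∃n (J(n,r) ∨ ¬J(r,r))) ∨ (∃p J(p,p))
All bound variables are already distinct, so no renaming is needed.
Pull the quantifiers to the front (each side's bound variable is not free in the other side):
  ∃r ∃n ∃p (J(n,r) ∨ ¬J(r,r) ∨ J(p,p))

∃r ∃n ∃p (J(n,r) ∨ ¬J(r,r) ∨ J(p,p))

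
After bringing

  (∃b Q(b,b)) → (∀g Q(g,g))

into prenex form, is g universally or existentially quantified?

Rewrite implications/biconditionals: A → B as ¬A ∨ B.
  ¬(∃b Q(b,b)) ∨ (∀g Q(g,g))
Drive negations inward (¬∀x A ≡ ∃x ¬A, ¬∃x A ≡ ∀x ¬A, De Morgan for ∧/∨):
  (∀b ¬Q(b,b)) ∨ (∀g Q(g,g))
All bound variables are already distinct, so no renaming is needed.
Extract every quantifier outward, since the variables are now distinct and don't occur free across branches:
  ∀b ∀g (¬Q(b,b) ∨ Q(g,g))
The quantifier ∀g sits under an even number of negations (counting the antecedent side of each →), so it remains universal.

universal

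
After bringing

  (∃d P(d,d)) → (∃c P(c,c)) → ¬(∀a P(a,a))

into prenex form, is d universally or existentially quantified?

universal

First replace A → B with ¬A ∨ B.
  ¬(∃d P(d,d)) ∨ ¬(∃c P(c,c)) ∨ ¬(∀a P(a,a))
Drive negations inward (¬∀x A ≡ ∃x ¬A, ¬∃x A ≡ ∀x ¬A, De Morgan for ∧/∨):
  (∀d ¬P(d,d)) ∨ (∀c ¬P(c,c)) ∨ (∃a ¬P(a,a))
All bound variables are already distinct, so no renaming is needed.
Pull the quantifiers to the front (each side's bound variable is not free in the other side):
  ∀d ∀c ∃a (¬P(d,d) ∨ ¬P(c,c) ∨ ¬P(a,a))
The quantifier ∃d sits under an odd number of negations (counting the antecedent side of each →), so it flips to ∀d.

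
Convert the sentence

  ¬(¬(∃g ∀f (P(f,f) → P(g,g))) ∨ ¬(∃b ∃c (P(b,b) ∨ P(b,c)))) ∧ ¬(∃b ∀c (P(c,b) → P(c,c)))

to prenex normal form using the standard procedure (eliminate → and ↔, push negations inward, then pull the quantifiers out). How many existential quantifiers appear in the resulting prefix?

4

Rewrite implications/biconditionals: A → B as ¬A ∨ B.
  ¬(¬(∃g ∀f (¬P(f,f) ∨ P(g,g))) ∨ ¬(∃b ∃c (P(b,b) ∨ P(b,c)))) ∧ ¬(∃b ∀c (¬P(c,b) ∨ P(c,c)))
Move each ¬ inward, flipping quantifiers it crosses:
  (∃g ∀f (¬P(f,f) ∨ P(g,g))) ∧ (∃b ∃c (P(b,b) ∨ P(b,c))) ∧ (∀b ∃c (P(c,b) ∧ ¬P(c,c)))
Give each quantifier a distinct variable: b↦u1, c↦x1.
  (∃g ∀f (¬P(f,f) ∨ P(g,g))) ∧ (∃b ∃c (P(b,b) ∨ P(b,c))) ∧ (∀u1 ∃x1 (P(x1,u1) ∧ ¬P(x1,x1)))
Extract every quantifier outward, since the variables are now distinct and don't occur free across branches:
  ∃g ∀f ∃b ∃c ∀u1 ∃x1 ((¬P(f,f) ∨ P(g,g)) ∧ (P(b,b) ∨ P(b,c)) ∧ P(x1,u1) ∧ ¬P(x1,x1))
The prefix is ∃g ∀f ∃b ∃c ∀u1 ∃x1: 2 universal, 4 existential.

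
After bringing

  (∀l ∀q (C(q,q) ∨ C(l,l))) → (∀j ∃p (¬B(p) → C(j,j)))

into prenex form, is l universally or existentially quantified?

existential

Eliminate → and ↔ using ¬ and ∨.
  ¬(∀l ∀q (C(q,q) ∨ C(l,l))) ∨ (∀j ∃p (¬¬B(p) ∨ C(j,j)))
Drive negations inward (¬∀x A ≡ ∃x ¬A, ¬∃x A ≡ ∀x ¬A, De Morgan for ∧/∨):
  (∃l ∃q (¬C(q,q) ∧ ¬C(l,l))) ∨ (∀j ∃p (B(p) ∨ C(j,j)))
Extract every quantifier outward, since the variables are now distinct and don't occur free across branches:
  ∃l ∃q ∀j ∃p (¬C(q,q) ∧ ¬C(l,l) ∨ B(p) ∨ C(j,j))
The quantifier ∀l sits under an odd number of negations (counting the antecedent side of each →), so it flips to ∃l.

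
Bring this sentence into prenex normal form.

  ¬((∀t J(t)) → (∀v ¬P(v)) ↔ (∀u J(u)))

∃t ∀v ∃u ∀z1 ∀s ∃r ((¬J(t) ∨ ¬P(v)) ∧ ¬J(u) ∨ J(z1) ∧ J(s) ∧ P(r))

Rewrite implications/biconditionals: A → B as ¬A ∨ B; A ↔ B as (¬A ∨ B) ∧ (¬B ∨ A).
  ¬((¬(¬(∀t J(t)) ∨ (∀v ¬P(v))) ∨ (∀u J(u))) ∧ (¬(∀u J(u)) ∨ ¬(∀t J(t)) ∨ (∀v ¬P(v))))
Push ¬ through the quantifiers and connectives to reach negation normal form:
  ((∃t ¬J(t)) ∨ (∀v ¬P(v))) ∧ (∃u ¬J(u)) ∨ (∀u J(u)) ∧ (∀t J(t)) ∧ (∃v P(v))
Give each quantifier a distinct variable: u↦z1, t↦s, v↦r.
  ((∃t ¬J(t)) ∨ (∀v ¬P(v))) ∧ (∃u ¬J(u)) ∨ (∀z1 J(z1)) ∧ (∀s J(s)) ∧ (∃r P(r))
Finally move all quantifiers to the prefix:
  ∃t ∀v ∃u ∀z1 ∀s ∃r ((¬J(t) ∨ ¬P(v)) ∧ ¬J(u) ∨ J(z1) ∧ J(s) ∧ P(r))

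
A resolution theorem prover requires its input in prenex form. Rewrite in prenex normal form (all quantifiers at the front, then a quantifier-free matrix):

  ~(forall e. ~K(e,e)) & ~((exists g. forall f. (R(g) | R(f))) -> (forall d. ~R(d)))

Eliminate → and ↔ using ¬ and ∨.
  ~(forall e. ~K(e,e)) & ~(~(exists g. forall f. (R(g) | R(f))) | (forall d. ~R(d)))
Move each ¬ inward, flipping quantifiers it crosses:
  (exists e. K(e,e)) & (exists g. forall f. (R(g) | R(f))) & (exists d. R(d))
All bound variables are already distinct, so no renaming is needed.
Extract every quantifier outward, since the variables are now distinct and don't occur free across branches:
  exists e. exists g. forall f. exists d. (K(e,e) & (R(g) | R(f)) & R(d))

exists e. exists g. forall f. exists d. (K(e,e) & (R(g) | R(f)) & R(d))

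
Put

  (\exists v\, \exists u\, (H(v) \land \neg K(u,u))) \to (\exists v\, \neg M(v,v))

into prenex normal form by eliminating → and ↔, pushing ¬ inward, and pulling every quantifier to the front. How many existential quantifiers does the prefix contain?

1

First replace A → B with ¬A ∨ B.
  \neg (\exists v\, \exists u\, (H(v) \land \neg K(u,u))) \lor (\exists v\, \neg M(v,v))
Push ¬ through the quantifiers and connectives to reach negation normal form:
  (\forall v\, \forall u\, (\neg H(v) \lor K(u,u))) \lor (\exists v\, \neg M(v,v))
Standardize variables apart so no two quantifiers bind the same name: v↦v1.
  (\forall v\, \forall u\, (\neg H(v) \lor K(u,u))) \lor (\exists v1\, \neg M(v1,v1))
Pull the quantifiers to the front (each side's bound variable is not free in the other side):
  \forall v\, \forall u\, \exists v1\, (\neg H(v) \lor K(u,u) \lor \neg M(v1,v1))
The prefix is \forall v \forall u \exists v1: 2 universal, 1 existential.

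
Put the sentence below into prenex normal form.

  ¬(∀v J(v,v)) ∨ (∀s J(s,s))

Drive negations inward (¬∀x A ≡ ∃x ¬A, ¬∃x A ≡ ∀x ¬A, De Morgan for ∧/∨):
  (∃v ¬J(v,v)) ∨ (∀s J(s,s))
All bound variables are already distinct, so no renaming is needed.
Pull the quantifiers to the front (each side's bound variable is not free in the other side):
  ∃v ∀s (¬J(v,v) ∨ J(s,s))

∃v ∀s (¬J(v,v) ∨ J(s,s))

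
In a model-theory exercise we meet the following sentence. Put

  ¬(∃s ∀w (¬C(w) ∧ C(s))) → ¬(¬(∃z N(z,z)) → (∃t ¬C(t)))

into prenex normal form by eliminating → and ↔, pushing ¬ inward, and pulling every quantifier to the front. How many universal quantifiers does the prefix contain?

First replace A → B with ¬A ∨ B.
  ¬¬(∃s ∀w (¬C(w) ∧ C(s))) ∨ ¬(¬¬(∃z N(z,z)) ∨ (∃t ¬C(t)))
Push ¬ through the quantifiers and connectives to reach negation normal form:
  (∃s ∀w (¬C(w) ∧ C(s))) ∨ (∀z ¬N(z,z)) ∧ (∀t C(t))
Pull the quantifiers to the front (each side's bound variable is not free in the other side):
  ∃s ∀w ∀z ∀t (¬C(w) ∧ C(s) ∨ ¬N(z,z) ∧ C(t))
The prefix is ∃s ∀w ∀z ∀t: 3 universal, 1 existential.

3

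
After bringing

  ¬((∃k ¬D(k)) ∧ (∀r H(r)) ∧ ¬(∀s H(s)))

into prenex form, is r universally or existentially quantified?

existential

Drive negations inward (¬∀x A ≡ ∃x ¬A, ¬∃x A ≡ ∀x ¬A, De Morgan for ∧/∨):
  (∀k D(k)) ∨ (∃r ¬H(r)) ∨ (∀s H(s))
Pull the quantifiers to the front (each side's bound variable is not free in the other side):
  ∀k ∃r ∀s (D(k) ∨ ¬H(r) ∨ H(s))
The quantifier ∀r sits under an odd number of negations, so it flips to ∃r.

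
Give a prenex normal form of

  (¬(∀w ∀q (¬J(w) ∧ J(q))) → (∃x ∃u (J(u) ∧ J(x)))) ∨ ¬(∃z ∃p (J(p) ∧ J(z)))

Eliminate → and ↔ using ¬ and ∨.
  ¬¬(∀w ∀q (¬J(w) ∧ J(q))) ∨ (∃x ∃u (J(u) ∧ J(x))) ∨ ¬(∃z ∃p (J(p) ∧ J(z)))
Move each ¬ inward, flipping quantifiers it crosses:
  (∀w ∀q (¬J(w) ∧ J(q))) ∨ (∃x ∃u (J(u) ∧ J(x))) ∨ (∀z ∀p (¬J(p) ∨ ¬J(z)))
Finally move all quantifiers to the prefix:
  ∀w ∀q ∃x ∃u ∀z ∀p (¬J(w) ∧ J(q) ∨ J(u) ∧ J(x) ∨ ¬J(p) ∨ ¬J(z))

∀w ∀q ∃x ∃u ∀z ∀p (¬J(w) ∧ J(q) ∨ J(u) ∧ J(x) ∨ ¬J(p) ∨ ¬J(z))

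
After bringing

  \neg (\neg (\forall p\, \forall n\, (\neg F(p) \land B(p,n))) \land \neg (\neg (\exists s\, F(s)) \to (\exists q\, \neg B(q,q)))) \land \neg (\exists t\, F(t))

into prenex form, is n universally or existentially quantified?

Rewrite implications/biconditionals: A → B as ¬A ∨ B.
  \neg (\neg (\forall p\, \forall n\, (\neg F(p) \land B(p,n))) \land \neg (\neg \neg (\exists s\, F(s)) \lor (\exists q\, \neg B(q,q)))) \land \neg (\exists t\, F(t))
Push ¬ through the quantifiers and connectives to reach negation normal form:
  ((\forall p\, \forall n\, (\neg F(p) \land B(p,n))) \lor (\exists s\, F(s)) \lor (\exists q\, \neg B(q,q))) \land (\forall t\, \neg F(t))
All bound variables are already distinct, so no renaming is needed.
Finally move all quantifiers to the prefix:
  \forall p\, \forall n\, \exists s\, \exists q\, \forall t\, ((\neg F(p) \land B(p,n) \lor F(s) \lor \neg B(q,q)) \land \neg F(t))
The quantifier \forall n sits under an even number of negations (counting the antecedent side of each →), so it remains universal.

universal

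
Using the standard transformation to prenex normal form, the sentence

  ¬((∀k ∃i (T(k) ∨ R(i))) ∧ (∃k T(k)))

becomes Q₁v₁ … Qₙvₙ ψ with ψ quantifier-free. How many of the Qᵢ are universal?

2

Drive negations inward (¬∀x A ≡ ∃x ¬A, ¬∃x A ≡ ∀x ¬A, De Morgan for ∧/∨):
  (∃k ∀i (¬T(k) ∧ ¬R(i))) ∨ (∀k ¬T(k))
Standardize variables apart so no two quantifiers bind the same name: k↦a.
  (∃k ∀i (¬T(k) ∧ ¬R(i))) ∨ (∀a ¬T(a))
Pull the quantifiers to the front (each side's bound variable is not free in the other side):
  ∃k ∀i ∀a (¬T(k) ∧ ¬R(i) ∨ ¬T(a))
The prefix is ∃k ∀i ∀a: 2 universal, 1 existential.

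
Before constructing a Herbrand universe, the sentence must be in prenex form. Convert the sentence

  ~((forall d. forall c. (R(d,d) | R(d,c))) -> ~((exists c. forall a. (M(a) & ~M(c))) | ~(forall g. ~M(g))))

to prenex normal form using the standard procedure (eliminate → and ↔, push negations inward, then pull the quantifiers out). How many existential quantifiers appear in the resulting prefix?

2

Eliminate → and ↔ using ¬ and ∨.
  ~(~(forall d. forall c. (R(d,d) | R(d,c))) | ~((exists c. forall a. (M(a) & ~M(c))) | ~(forall g. ~M(g))))
Move each ¬ inward, flipping quantifiers it crosses:
  (forall d. forall c. (R(d,d) | R(d,c))) & ((exists c. forall a. (M(a) & ~M(c))) | (exists g. M(g)))
Standardize variables apart so no two quantifiers bind the same name: c↦w.
  (forall d. forall c. (R(d,d) | R(d,c))) & ((exists w. forall a. (M(a) & ~M(w))) | (exists g. M(g)))
Pull the quantifiers to the front (each side's bound variable is not free in the other side):
  forall d. forall c. exists w. forall a. exists g. ((R(d,d) | R(d,c)) & (M(a) & ~M(w) | M(g)))
The prefix is forall d forall c exists w forall a exists g: 3 universal, 2 existential.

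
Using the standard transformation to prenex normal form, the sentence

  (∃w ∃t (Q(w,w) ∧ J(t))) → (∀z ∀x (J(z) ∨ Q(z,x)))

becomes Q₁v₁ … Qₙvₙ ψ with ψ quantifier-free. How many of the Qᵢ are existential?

0

First replace A → B with ¬A ∨ B.
  ¬(∃w ∃t (Q(w,w) ∧ J(t))) ∨ (∀z ∀x (J(z) ∨ Q(z,x)))
Drive negations inward (¬∀x A ≡ ∃x ¬A, ¬∃x A ≡ ∀x ¬A, De Morgan for ∧/∨):
  (∀w ∀t (¬Q(w,w) ∨ ¬J(t))) ∨ (∀z ∀x (J(z) ∨ Q(z,x)))
All bound variables are already distinct, so no renaming is needed.
Pull the quantifiers to the front (each side's bound variable is not free in the other side):
  ∀w ∀t ∀z ∀x (¬Q(w,w) ∨ ¬J(t) ∨ J(z) ∨ Q(z,x))
The prefix is ∀w ∀t ∀z ∀x: 4 universal, 0 existential.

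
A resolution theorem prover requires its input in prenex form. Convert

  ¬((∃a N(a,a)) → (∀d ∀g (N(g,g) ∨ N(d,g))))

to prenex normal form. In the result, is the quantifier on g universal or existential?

Rewrite implications/biconditionals: A → B as ¬A ∨ B.
  ¬(¬(∃a N(a,a)) ∨ (∀d ∀g (N(g,g) ∨ N(d,g))))
Drive negations inward (¬∀x A ≡ ∃x ¬A, ¬∃x A ≡ ∀x ¬A, De Morgan for ∧/∨):
  (∃a N(a,a)) ∧ (∃d ∃g (¬N(g,g) ∧ ¬N(d,g)))
Finally move all quantifiers to the prefix:
  ∃a ∃d ∃g (N(a,a) ∧ ¬N(g,g) ∧ ¬N(d,g))
The quantifier ∀g sits under an odd number of negations (counting the antecedent side of each →), so it flips to ∃g.

existential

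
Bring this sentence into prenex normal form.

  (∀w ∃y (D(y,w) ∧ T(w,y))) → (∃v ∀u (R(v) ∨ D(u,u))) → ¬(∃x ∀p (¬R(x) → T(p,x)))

Rewrite implications/biconditionals: A → B as ¬A ∨ B.
  ¬(∀w ∃y (D(y,w) ∧ T(w,y))) ∨ ¬(∃v ∀u (R(v) ∨ D(u,u))) ∨ ¬(∃x ∀p (¬¬R(x) ∨ T(p,x)))
Move each ¬ inward, flipping quantifiers it crosses:
  (∃w ∀y (¬D(y,w) ∨ ¬T(w,y))) ∨ (∀v ∃u (¬R(v) ∧ ¬D(u,u))) ∨ (∀x ∃p (¬R(x) ∧ ¬T(p,x)))
Pull the quantifiers to the front (each side's bound variable is not free in the other side):
  ∃w ∀y ∀v ∃u ∀x ∃p (¬D(y,w) ∨ ¬T(w,y) ∨ ¬R(v) ∧ ¬D(u,u) ∨ ¬R(x) ∧ ¬T(p,x))

∃w ∀y ∀v ∃u ∀x ∃p (¬D(y,w) ∨ ¬T(w,y) ∨ ¬R(v) ∧ ¬D(u,u) ∨ ¬R(x) ∧ ¬T(p,x))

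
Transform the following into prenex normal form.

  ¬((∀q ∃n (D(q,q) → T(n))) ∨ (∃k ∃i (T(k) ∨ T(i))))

∃q ∀n ∀k ∀i (D(q,q) ∧ ¬T(n) ∧ ¬T(k) ∧ ¬T(i))

Eliminate → and ↔ using ¬ and ∨.
  ¬((∀q ∃n (¬D(q,q) ∨ T(n))) ∨ (∃k ∃i (T(k) ∨ T(i))))
Move each ¬ inward, flipping quantifiers it crosses:
  (∃q ∀n (D(q,q) ∧ ¬T(n))) ∧ (∀k ∀i (¬T(k) ∧ ¬T(i)))
Pull the quantifiers to the front (each side's bound variable is not free in the other side):
  ∃q ∀n ∀k ∀i (D(q,q) ∧ ¬T(n) ∧ ¬T(k) ∧ ¬T(i))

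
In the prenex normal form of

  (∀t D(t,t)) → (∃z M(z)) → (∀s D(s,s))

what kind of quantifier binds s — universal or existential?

Eliminate → and ↔ using ¬ and ∨.
  ¬(∀t D(t,t)) ∨ ¬(∃z M(z)) ∨ (∀s D(s,s))
Move each ¬ inward, flipping quantifiers it crosses:
  (∃t ¬D(t,t)) ∨ (∀z ¬M(z)) ∨ (∀s D(s,s))
All bound variables are already distinct, so no renaming is needed.
Pull the quantifiers to the front (each side's bound variable is not free in the other side):
  ∃t ∀z ∀s (¬D(t,t) ∨ ¬M(z) ∨ D(s,s))
The quantifier ∀s sits under an even number of negations (counting the antecedent side of each →), so it remains universal.

universal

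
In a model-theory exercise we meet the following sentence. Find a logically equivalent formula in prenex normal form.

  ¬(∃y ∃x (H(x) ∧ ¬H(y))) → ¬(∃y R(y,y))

∃y ∃x ∀c (H(x) ∧ ¬H(y) ∨ ¬R(c,c))

Rewrite implications/biconditionals: A → B as ¬A ∨ B.
  ¬¬(∃y ∃x (H(x) ∧ ¬H(y))) ∨ ¬(∃y R(y,y))
Drive negations inward (¬∀x A ≡ ∃x ¬A, ¬∃x A ≡ ∀x ¬A, De Morgan for ∧/∨):
  (∃y ∃x (H(x) ∧ ¬H(y))) ∨ (∀y ¬R(y,y))
Rename bound variables to avoid capture: y↦c.
  (∃y ∃x (H(x) ∧ ¬H(y))) ∨ (∀c ¬R(c,c))
Pull the quantifiers to the front (each side's bound variable is not free in the other side):
  ∃y ∃x ∀c (H(x) ∧ ¬H(y) ∨ ¬R(c,c))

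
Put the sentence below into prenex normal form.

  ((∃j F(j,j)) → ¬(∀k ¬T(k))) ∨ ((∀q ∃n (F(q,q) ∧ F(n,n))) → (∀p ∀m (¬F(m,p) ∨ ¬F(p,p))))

∀j ∃k ∃q ∀n ∀p ∀m (¬F(j,j) ∨ T(k) ∨ ¬F(q,q) ∨ ¬F(n,n) ∨ ¬F(m,p) ∨ ¬F(p,p))

Eliminate → and ↔ using ¬ and ∨.
  ¬(∃j F(j,j)) ∨ ¬(∀k ¬T(k)) ∨ ¬(∀q ∃n (F(q,q) ∧ F(n,n))) ∨ (∀p ∀m (¬F(m,p) ∨ ¬F(p,p)))
Push ¬ through the quantifiers and connectives to reach negation normal form:
  (∀j ¬F(j,j)) ∨ (∃k T(k)) ∨ (∃q ∀n (¬F(q,q) ∨ ¬F(n,n))) ∨ (∀p ∀m (¬F(m,p) ∨ ¬F(p,p)))
All bound variables are already distinct, so no renaming is needed.
Pull the quantifiers to the front (each side's bound variable is not free in the other side):
  ∀j ∃k ∃q ∀n ∀p ∀m (¬F(j,j) ∨ T(k) ∨ ¬F(q,q) ∨ ¬F(n,n) ∨ ¬F(m,p) ∨ ¬F(p,p))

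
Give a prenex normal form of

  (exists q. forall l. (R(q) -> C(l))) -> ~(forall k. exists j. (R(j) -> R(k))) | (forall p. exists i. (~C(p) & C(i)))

forall q. exists l. exists k. forall j. forall p. exists i. (R(q) & ~C(l) | R(j) & ~R(k) | ~C(p) & C(i))

First replace A → B with ¬A ∨ B.
  ~(exists q. forall l. (~R(q) | C(l))) | ~(forall k. exists j. (~R(j) | R(k))) | (forall p. exists i. (~C(p) & C(i)))
Move each ¬ inward, flipping quantifiers it crosses:
  (forall q. exists l. (R(q) & ~C(l))) | (exists k. forall j. (R(j) & ~R(k))) | (forall p. exists i. (~C(p) & C(i)))
All bound variables are already distinct, so no renaming is needed.
Pull the quantifiers to the front (each side's bound variable is not free in the other side):
  forall q. exists l. exists k. forall j. forall p. exists i. (R(q) & ~C(l) | R(j) & ~R(k) | ~C(p) & C(i))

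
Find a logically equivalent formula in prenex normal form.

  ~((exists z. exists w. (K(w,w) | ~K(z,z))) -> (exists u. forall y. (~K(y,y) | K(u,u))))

Eliminate → and ↔ using ¬ and ∨.
  ~(~(exists z. exists w. (K(w,w) | ~K(z,z))) | (exists u. forall y. (~K(y,y) | K(u,u))))
Move each ¬ inward, flipping quantifiers it crosses:
  (exists z. exists w. (K(w,w) | ~K(z,z))) & (forall u. exists y. (K(y,y) & ~K(u,u)))
Extract every quantifier outward, since the variables are now distinct and don't occur free across branches:
  exists z. exists w. forall u. exists y. ((K(w,w) | ~K(z,z)) & K(y,y) & ~K(u,u))

exists z. exists w. forall u. exists y. ((K(w,w) | ~K(z,z)) & K(y,y) & ~K(u,u))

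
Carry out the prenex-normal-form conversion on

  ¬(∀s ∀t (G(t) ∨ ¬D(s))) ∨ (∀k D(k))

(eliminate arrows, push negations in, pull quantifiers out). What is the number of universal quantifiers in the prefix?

Drive negations inward (¬∀x A ≡ ∃x ¬A, ¬∃x A ≡ ∀x ¬A, De Morgan for ∧/∨):
  (∃s ∃t (¬G(t) ∧ D(s))) ∨ (∀k D(k))
Finally move all quantifiers to the prefix:
  ∃s ∃t ∀k (¬G(t) ∧ D(s) ∨ D(k))
The prefix is ∃s ∃t ∀k: 1 universal, 2 existential.

1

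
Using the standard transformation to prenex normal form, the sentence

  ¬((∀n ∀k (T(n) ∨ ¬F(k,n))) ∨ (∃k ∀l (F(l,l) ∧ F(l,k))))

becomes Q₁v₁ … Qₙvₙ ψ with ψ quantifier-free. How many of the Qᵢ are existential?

3

Drive negations inward (¬∀x A ≡ ∃x ¬A, ¬∃x A ≡ ∀x ¬A, De Morgan for ∧/∨):
  (∃n ∃k (¬T(n) ∧ F(k,n))) ∧ (∀k ∃l (¬F(l,l) ∨ ¬F(l,k)))
Rename bound variables to avoid capture: k↦v.
  (∃n ∃k (¬T(n) ∧ F(k,n))) ∧ (∀v ∃l (¬F(l,l) ∨ ¬F(l,v)))
Finally move all quantifiers to the prefix:
  ∃n ∃k ∀v ∃l (¬T(n) ∧ F(k,n) ∧ (¬F(l,l) ∨ ¬F(l,v)))
The prefix is ∃n ∃k ∀v ∃l: 1 universal, 3 existential.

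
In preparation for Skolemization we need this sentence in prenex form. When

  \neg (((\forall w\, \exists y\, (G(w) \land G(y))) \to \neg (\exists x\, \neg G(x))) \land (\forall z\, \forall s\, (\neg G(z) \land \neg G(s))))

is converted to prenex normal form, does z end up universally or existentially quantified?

existential

Rewrite implications/biconditionals: A → B as ¬A ∨ B.
  \neg ((\neg (\forall w\, \exists y\, (G(w) \land G(y))) \lor \neg (\exists x\, \neg G(x))) \land (\forall z\, \forall s\, (\neg G(z) \land \neg G(s))))
Push ¬ through the quantifiers and connectives to reach negation normal form:
  (\forall w\, \exists y\, (G(w) \land G(y))) \land (\exists x\, \neg G(x)) \lor (\exists z\, \exists s\, (G(z) \lor G(s)))
Pull the quantifiers to the front (each side's bound variable is not free in the other side):
  \forall w\, \exists y\, \exists x\, \exists z\, \exists s\, (G(w) \land G(y) \land \neg G(x) \lor G(z) \lor G(s))
The quantifier \forall z sits under an odd number of negations (counting the antecedent side of each →), so it flips to \exists z.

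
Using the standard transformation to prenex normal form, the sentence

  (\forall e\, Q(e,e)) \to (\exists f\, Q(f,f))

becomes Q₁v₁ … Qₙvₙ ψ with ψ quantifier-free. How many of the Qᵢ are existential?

First replace A → B with ¬A ∨ B.
  \neg (\forall e\, Q(e,e)) \lor (\exists f\, Q(f,f))
Drive negations inward (¬∀x A ≡ ∃x ¬A, ¬∃x A ≡ ∀x ¬A, De Morgan for ∧/∨):
  (\exists e\, \neg Q(e,e)) \lor (\exists f\, Q(f,f))
All bound variables are already distinct, so no renaming is needed.
Extract every quantifier outward, since the variables are now distinct and don't occur free across branches:
  \exists e\, \exists f\, (\neg Q(e,e) \lor Q(f,f))
The prefix is \exists e \exists f: 0 universal, 2 existential.

2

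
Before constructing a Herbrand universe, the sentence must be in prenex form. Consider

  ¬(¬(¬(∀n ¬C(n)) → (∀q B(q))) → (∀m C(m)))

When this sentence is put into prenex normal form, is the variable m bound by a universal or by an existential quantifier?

Eliminate → and ↔ using ¬ and ∨.
  ¬(¬¬(¬¬(∀n ¬C(n)) ∨ (∀q B(q))) ∨ (∀m C(m)))
Move each ¬ inward, flipping quantifiers it crosses:
  (∃n C(n)) ∧ (∃q ¬B(q)) ∧ (∃m ¬C(m))
Finally move all quantifiers to the prefix:
  ∃n ∃q ∃m (C(n) ∧ ¬B(q) ∧ ¬C(m))
The quantifier ∀m sits under an odd number of negations (counting the antecedent side of each →), so it flips to ∃m.

existential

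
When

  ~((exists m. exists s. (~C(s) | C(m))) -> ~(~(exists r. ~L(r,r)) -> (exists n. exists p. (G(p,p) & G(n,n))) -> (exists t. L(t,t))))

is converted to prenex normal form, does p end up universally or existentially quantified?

universal

Rewrite implications/biconditionals: A → B as ¬A ∨ B.
  ~(~(exists m. exists s. (~C(s) | C(m))) | ~(~~(exists r. ~L(r,r)) | ~(exists n. exists p. (G(p,p) & G(n,n))) | (exists t. L(t,t))))
Drive negations inward (¬∀x A ≡ ∃x ¬A, ¬∃x A ≡ ∀x ¬A, De Morgan for ∧/∨):
  (exists m. exists s. (~C(s) | C(m))) & ((exists r. ~L(r,r)) | (forall n. forall p. (~G(p,p) | ~G(n,n))) | (exists t. L(t,t)))
Pull the quantifiers to the front (each side's bound variable is not free in the other side):
  exists m. exists s. exists r. forall n. forall p. exists t. ((~C(s) | C(m)) & (~L(r,r) | ~G(p,p) | ~G(n,n) | L(t,t)))
The quantifier exists p sits under an odd number of negations (counting the antecedent side of each →), so it flips to forall p.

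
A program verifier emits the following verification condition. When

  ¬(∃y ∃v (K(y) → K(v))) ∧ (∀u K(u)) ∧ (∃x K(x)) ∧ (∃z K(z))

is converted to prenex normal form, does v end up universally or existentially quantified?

universal

First replace A → B with ¬A ∨ B.
  ¬(∃y ∃v (¬K(y) ∨ K(v))) ∧ (∀u K(u)) ∧ (∃x K(x)) ∧ (∃z K(z))
Drive negations inward (¬∀x A ≡ ∃x ¬A, ¬∃x A ≡ ∀x ¬A, De Morgan for ∧/∨):
  (∀y ∀v (K(y) ∧ ¬K(v))) ∧ (∀u K(u)) ∧ (∃x K(x)) ∧ (∃z K(z))
Finally move all quantifiers to the prefix:
  ∀y ∀v ∀u ∃x ∃z (K(y) ∧ ¬K(v) ∧ K(u) ∧ K(x) ∧ K(z))
The quantifier ∃v sits under an odd number of negations (counting the antecedent side of each →), so it flips to ∀v.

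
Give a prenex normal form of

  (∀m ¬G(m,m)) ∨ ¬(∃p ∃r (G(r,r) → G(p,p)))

Eliminate → and ↔ using ¬ and ∨.
  (∀m ¬G(m,m)) ∨ ¬(∃p ∃r (¬G(r,r) ∨ G(p,p)))
Push ¬ through the quantifiers and connectives to reach negation normal form:
  (∀m ¬G(m,m)) ∨ (∀p ∀r (G(r,r) ∧ ¬G(p,p)))
All bound variables are already distinct, so no renaming is needed.
Extract every quantifier outward, since the variables are now distinct and don't occur free across branches:
  ∀m ∀p ∀r (¬G(m,m) ∨ G(r,r) ∧ ¬G(p,p))

∀m ∀p ∀r (¬G(m,m) ∨ G(r,r) ∧ ¬G(p,p))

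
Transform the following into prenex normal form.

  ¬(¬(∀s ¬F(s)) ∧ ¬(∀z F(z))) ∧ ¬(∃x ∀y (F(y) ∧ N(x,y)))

Push ¬ through the quantifiers and connectives to reach negation normal form:
  ((∀s ¬F(s)) ∨ (∀z F(z))) ∧ (∀x ∃y (¬F(y) ∨ ¬N(x,y)))
All bound variables are already distinct, so no renaming is needed.
Finally move all quantifiers to the prefix:
  ∀s ∀z ∀x ∃y ((¬F(s) ∨ F(z)) ∧ (¬F(y) ∨ ¬N(x,y)))

∀s ∀z ∀x ∃y ((¬F(s) ∨ F(z)) ∧ (¬F(y) ∨ ¬N(x,y)))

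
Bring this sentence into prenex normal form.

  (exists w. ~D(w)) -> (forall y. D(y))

forall w. forall y. (D(w) | D(y))

Eliminate → and ↔ using ¬ and ∨.
  ~(exists w. ~D(w)) | (forall y. D(y))
Move each ¬ inward, flipping quantifiers it crosses:
  (forall w. D(w)) | (forall y. D(y))
All bound variables are already distinct, so no renaming is needed.
Pull the quantifiers to the front (each side's bound variable is not free in the other side):
  forall w. forall y. (D(w) | D(y))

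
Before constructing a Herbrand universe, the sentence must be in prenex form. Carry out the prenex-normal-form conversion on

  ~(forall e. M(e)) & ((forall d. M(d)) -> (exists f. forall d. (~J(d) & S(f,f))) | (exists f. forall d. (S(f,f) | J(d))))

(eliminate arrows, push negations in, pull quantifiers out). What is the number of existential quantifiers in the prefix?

Eliminate → and ↔ using ¬ and ∨.
  ~(forall e. M(e)) & (~(forall d. M(d)) | (exists f. forall d. (~J(d) & S(f,f))) | (exists f. forall d. (S(f,f) | J(d))))
Move each ¬ inward, flipping quantifiers it crosses:
  (exists e. ~M(e)) & ((exists d. ~M(d)) | (exists f. forall d. (~J(d) & S(f,f))) | (exists f. forall d. (S(f,f) | J(d))))
Standardize variables apart so no two quantifiers bind the same name: d↦w1, f↦z, d↦w.
  (exists e. ~M(e)) & ((exists d. ~M(d)) | (exists f. forall w1. (~J(w1) & S(f,f))) | (exists z. forall w. (S(z,z) | J(w))))
Extract every quantifier outward, since the variables are now distinct and don't occur free across branches:
  exists e. exists d. exists f. forall w1. exists z. forall w. (~M(e) & (~M(d) | ~J(w1) & S(f,f) | S(z,z) | J(w)))
The prefix is exists e exists d exists f forall w1 exists z forall w: 2 universal, 4 existential.

4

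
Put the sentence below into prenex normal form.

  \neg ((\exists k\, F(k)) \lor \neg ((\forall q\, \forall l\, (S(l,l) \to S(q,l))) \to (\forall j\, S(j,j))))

\forall k\, \exists q\, \exists l\, \forall j\, (\neg F(k) \land (S(l,l) \land \neg S(q,l) \lor S(j,j)))

Rewrite implications/biconditionals: A → B as ¬A ∨ B.
  \neg ((\exists k\, F(k)) \lor \neg (\neg (\forall q\, \forall l\, (\neg S(l,l) \lor S(q,l))) \lor (\forall j\, S(j,j))))
Drive negations inward (¬∀x A ≡ ∃x ¬A, ¬∃x A ≡ ∀x ¬A, De Morgan for ∧/∨):
  (\forall k\, \neg F(k)) \land ((\exists q\, \exists l\, (S(l,l) \land \neg S(q,l))) \lor (\forall j\, S(j,j)))
All bound variables are already distinct, so no renaming is needed.
Extract every quantifier outward, since the variables are now distinct and don't occur free across branches:
  \forall k\, \exists q\, \exists l\, \forall j\, (\neg F(k) \land (S(l,l) \land \neg S(q,l) \lor S(j,j)))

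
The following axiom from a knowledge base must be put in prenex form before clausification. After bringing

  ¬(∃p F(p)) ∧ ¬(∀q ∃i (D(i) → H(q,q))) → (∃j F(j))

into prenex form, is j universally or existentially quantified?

First replace A → B with ¬A ∨ B.
  ¬(¬(∃p F(p)) ∧ ¬(∀q ∃i (¬D(i) ∨ H(q,q)))) ∨ (∃j F(j))
Push ¬ through the quantifiers and connectives to reach negation normal form:
  (∃p F(p)) ∨ (∀q ∃i (¬D(i) ∨ H(q,q))) ∨ (∃j F(j))
All bound variables are already distinct, so no renaming is needed.
Pull the quantifiers to the front (each side's bound variable is not free in the other side):
  ∃p ∀q ∃i ∃j (F(p) ∨ ¬D(i) ∨ H(q,q) ∨ F(j))
The quantifier ∃j sits under an even number of negations (counting the antecedent side of each →), so it remains existential.

existential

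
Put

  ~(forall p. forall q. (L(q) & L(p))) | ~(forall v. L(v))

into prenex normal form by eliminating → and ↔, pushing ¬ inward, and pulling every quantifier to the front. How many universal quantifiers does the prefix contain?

0

Move each ¬ inward, flipping quantifiers it crosses:
  (exists p. exists q. (~L(q) | ~L(p))) | (exists v. ~L(v))
Pull the quantifiers to the front (each side's bound variable is not free in the other side):
  exists p. exists q. exists v. (~L(q) | ~L(p) | ~L(v))
The prefix is exists p exists q exists v: 0 universal, 3 existential.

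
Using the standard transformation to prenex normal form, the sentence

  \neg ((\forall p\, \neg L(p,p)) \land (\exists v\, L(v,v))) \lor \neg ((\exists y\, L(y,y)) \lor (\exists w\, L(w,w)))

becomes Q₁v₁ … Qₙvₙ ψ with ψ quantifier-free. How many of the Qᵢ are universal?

Move each ¬ inward, flipping quantifiers it crosses:
  (\exists p\, L(p,p)) \lor (\forall v\, \neg L(v,v)) \lor (\forall y\, \neg L(y,y)) \land (\forall w\, \neg L(w,w))
Pull the quantifiers to the front (each side's bound variable is not free in the other side):
  \exists p\, \forall v\, \forall y\, \forall w\, (L(p,p) \lor \neg L(v,v) \lor \neg L(y,y) \land \neg L(w,w))
The prefix is \exists p \forall v \forall y \forall w: 3 universal, 1 existential.

3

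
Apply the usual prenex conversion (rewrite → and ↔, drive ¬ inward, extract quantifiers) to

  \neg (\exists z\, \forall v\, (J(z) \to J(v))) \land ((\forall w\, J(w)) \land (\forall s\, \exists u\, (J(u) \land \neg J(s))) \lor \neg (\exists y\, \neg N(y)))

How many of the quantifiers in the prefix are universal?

Eliminate → and ↔ using ¬ and ∨.
  \neg (\exists z\, \forall v\, (\neg J(z) \lor J(v))) \land ((\forall w\, J(w)) \land (\forall s\, \exists u\, (J(u) \land \neg J(s))) \lor \neg (\exists y\, \neg N(y)))
Move each ¬ inward, flipping quantifiers it crosses:
  (\forall z\, \exists v\, (J(z) \land \neg J(v))) \land ((\forall w\, J(w)) \land (\forall s\, \exists u\, (J(u) \land \neg J(s))) \lor (\forall y\, N(y)))
Extract every quantifier outward, since the variables are now distinct and don't occur free across branches:
  \forall z\, \exists v\, \forall w\, \forall s\, \exists u\, \forall y\, (J(z) \land \neg J(v) \land (J(w) \land J(u) \land \neg J(s) \lor N(y)))
The prefix is \forall z \exists v \forall w \forall s \exists u \forall y: 4 universal, 2 existential.

4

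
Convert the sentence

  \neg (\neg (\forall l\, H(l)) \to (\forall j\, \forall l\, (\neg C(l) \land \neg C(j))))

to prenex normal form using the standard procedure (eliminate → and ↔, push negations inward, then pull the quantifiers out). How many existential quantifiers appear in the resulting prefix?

3

Rewrite implications/biconditionals: A → B as ¬A ∨ B.
  \neg (\neg \neg (\forall l\, H(l)) \lor (\forall j\, \forall l\, (\neg C(l) \land \neg C(j))))
Drive negations inward (¬∀x A ≡ ∃x ¬A, ¬∃x A ≡ ∀x ¬A, De Morgan for ∧/∨):
  (\exists l\, \neg H(l)) \land (\exists j\, \exists l\, (C(l) \lor C(j)))
Give each quantifier a distinct variable: l↦a.
  (\exists l\, \neg H(l)) \land (\exists j\, \exists a\, (C(a) \lor C(j)))
Pull the quantifiers to the front (each side's bound variable is not free in the other side):
  \exists l\, \exists j\, \exists a\, (\neg H(l) \land (C(a) \lor C(j)))
The prefix is \exists l \exists j \exists a: 0 universal, 3 existential.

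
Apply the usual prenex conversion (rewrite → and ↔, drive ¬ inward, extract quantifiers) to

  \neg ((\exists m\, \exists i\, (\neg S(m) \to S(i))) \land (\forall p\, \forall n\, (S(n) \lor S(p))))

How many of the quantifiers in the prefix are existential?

2

Rewrite implications/biconditionals: A → B as ¬A ∨ B.
  \neg ((\exists m\, \exists i\, (\neg \neg S(m) \lor S(i))) \land (\forall p\, \forall n\, (S(n) \lor S(p))))
Move each ¬ inward, flipping quantifiers it crosses:
  (\forall m\, \forall i\, (\neg S(m) \land \neg S(i))) \lor (\exists p\, \exists n\, (\neg S(n) \land \neg S(p)))
Pull the quantifiers to the front (each side's bound variable is not free in the other side):
  \forall m\, \forall i\, \exists p\, \exists n\, (\neg S(m) \land \neg S(i) \lor \neg S(n) \land \neg S(p))
The prefix is \forall m \forall i \exists p \exists n: 2 universal, 2 existential.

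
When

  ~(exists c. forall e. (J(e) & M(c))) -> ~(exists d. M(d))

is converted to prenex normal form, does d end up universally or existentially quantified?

Eliminate → and ↔ using ¬ and ∨.
  ~~(exists c. forall e. (J(e) & M(c))) | ~(exists d. M(d))
Drive negations inward (¬∀x A ≡ ∃x ¬A, ¬∃x A ≡ ∀x ¬A, De Morgan for ∧/∨):
  (exists c. forall e. (J(e) & M(c))) | (forall d. ~M(d))
All bound variables are already distinct, so no renaming is needed.
Finally move all quantifiers to the prefix:
  exists c. forall e. forall d. (J(e) & M(c) | ~M(d))
The quantifier exists d sits under an odd number of negations (counting the antecedent side of each →), so it flips to forall d.

universal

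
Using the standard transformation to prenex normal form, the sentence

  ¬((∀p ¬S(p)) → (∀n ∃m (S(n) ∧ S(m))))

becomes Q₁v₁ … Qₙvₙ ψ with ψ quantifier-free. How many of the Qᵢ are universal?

Eliminate → and ↔ using ¬ and ∨.
  ¬(¬(∀p ¬S(p)) ∨ (∀n ∃m (S(n) ∧ S(m))))
Drive negations inward (¬∀x A ≡ ∃x ¬A, ¬∃x A ≡ ∀x ¬A, De Morgan for ∧/∨):
  (∀p ¬S(p)) ∧ (∃n ∀m (¬S(n) ∨ ¬S(m)))
All bound variables are already distinct, so no renaming is needed.
Finally move all quantifiers to the prefix:
  ∀p ∃n ∀m (¬S(p) ∧ (¬S(n) ∨ ¬S(m)))
The prefix is ∀p ∃n ∀m: 2 universal, 1 existential.

2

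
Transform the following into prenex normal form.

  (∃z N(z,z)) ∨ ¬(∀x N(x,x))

∃z ∃x (N(z,z) ∨ ¬N(x,x))

Move each ¬ inward, flipping quantifiers it crosses:
  (∃z N(z,z)) ∨ (∃x ¬N(x,x))
All bound variables are already distinct, so no renaming is needed.
Finally move all quantifiers to the prefix:
  ∃z ∃x (N(z,z) ∨ ¬N(x,x))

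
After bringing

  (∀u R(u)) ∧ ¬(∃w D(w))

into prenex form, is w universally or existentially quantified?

universal

Push ¬ through the quantifiers and connectives to reach negation normal form:
  (∀u R(u)) ∧ (∀w ¬D(w))
Extract every quantifier outward, since the variables are now distinct and don't occur free across branches:
  ∀u ∀w (R(u) ∧ ¬D(w))
The quantifier ∃w sits under an odd number of negations, so it flips to ∀w.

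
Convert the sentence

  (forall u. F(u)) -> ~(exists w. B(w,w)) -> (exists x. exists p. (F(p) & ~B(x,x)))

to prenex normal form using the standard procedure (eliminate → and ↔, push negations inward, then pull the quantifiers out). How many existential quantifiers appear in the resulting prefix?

4

Eliminate → and ↔ using ¬ and ∨.
  ~(forall u. F(u)) | ~~(exists w. B(w,w)) | (exists x. exists p. (F(p) & ~B(x,x)))
Push ¬ through the quantifiers and connectives to reach negation normal form:
  (exists u. ~F(u)) | (exists w. B(w,w)) | (exists x. exists p. (F(p) & ~B(x,x)))
All bound variables are already distinct, so no renaming is needed.
Pull the quantifiers to the front (each side's bound variable is not free in the other side):
  exists u. exists w. exists x. exists p. (~F(u) | B(w,w) | F(p) & ~B(x,x))
The prefix is exists u exists w exists x exists p: 0 universal, 4 existential.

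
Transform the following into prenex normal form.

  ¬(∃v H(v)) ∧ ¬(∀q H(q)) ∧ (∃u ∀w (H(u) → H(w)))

∀v ∃q ∃u ∀w (¬H(v) ∧ ¬H(q) ∧ (¬H(u) ∨ H(w)))

Rewrite implications/biconditionals: A → B as ¬A ∨ B.
  ¬(∃v H(v)) ∧ ¬(∀q H(q)) ∧ (∃u ∀w (¬H(u) ∨ H(w)))
Drive negations inward (¬∀x A ≡ ∃x ¬A, ¬∃x A ≡ ∀x ¬A, De Morgan for ∧/∨):
  (∀v ¬H(v)) ∧ (∃q ¬H(q)) ∧ (∃u ∀w (¬H(u) ∨ H(w)))
Finally move all quantifiers to the prefix:
  ∀v ∃q ∃u ∀w (¬H(v) ∧ ¬H(q) ∧ (¬H(u) ∨ H(w)))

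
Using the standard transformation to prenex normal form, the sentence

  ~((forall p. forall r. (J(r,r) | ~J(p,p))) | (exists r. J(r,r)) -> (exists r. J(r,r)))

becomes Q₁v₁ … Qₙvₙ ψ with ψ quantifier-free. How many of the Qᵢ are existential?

1

Rewrite implications/biconditionals: A → B as ¬A ∨ B.
  ~(~((forall p. forall r. (J(r,r) | ~J(p,p))) | (exists r. J(r,r))) | (exists r. J(r,r)))
Move each ¬ inward, flipping quantifiers it crosses:
  ((forall p. forall r. (J(r,r) | ~J(p,p))) | (exists r. J(r,r))) & (forall r. ~J(r,r))
Give each quantifier a distinct variable: r↦w, r↦x.
  ((forall p. forall r. (J(r,r) | ~J(p,p))) | (exists w. J(w,w))) & (forall x. ~J(x,x))
Extract every quantifier outward, since the variables are now distinct and don't occur free across branches:
  forall p. forall r. exists w. forall x. ((J(r,r) | ~J(p,p) | J(w,w)) & ~J(x,x))
The prefix is forall p forall r exists w forall x: 3 universal, 1 existential.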